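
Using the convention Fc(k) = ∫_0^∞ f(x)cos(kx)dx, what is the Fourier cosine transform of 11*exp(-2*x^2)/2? 11*sqrt(2)*sqrt(pi)*exp(-k^2/8)/8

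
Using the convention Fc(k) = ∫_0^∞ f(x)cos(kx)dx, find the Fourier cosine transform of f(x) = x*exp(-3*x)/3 (9 - k^2)/(3*(k^2+9)^2)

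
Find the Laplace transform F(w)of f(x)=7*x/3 7/(3*w^2)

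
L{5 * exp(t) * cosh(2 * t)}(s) 5 * (s - 1)/((s - 1)^2-4)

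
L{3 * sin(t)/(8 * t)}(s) 3 * atan(1/s)/8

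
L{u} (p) p^ (-2)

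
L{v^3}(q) 6/q^4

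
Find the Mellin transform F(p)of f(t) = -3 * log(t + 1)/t 3 * pi * csc(pi * p)/(p - 1)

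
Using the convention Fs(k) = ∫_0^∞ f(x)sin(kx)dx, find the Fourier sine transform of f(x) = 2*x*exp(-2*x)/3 8*k/(3*(k^2 + 4)^2)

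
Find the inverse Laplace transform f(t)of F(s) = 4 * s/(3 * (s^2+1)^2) 2 * t * sin(t)/3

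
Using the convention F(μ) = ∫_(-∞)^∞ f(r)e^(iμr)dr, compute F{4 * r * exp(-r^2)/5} 2 * I * sqrt(pi) * μ * exp(-μ^2/4)/5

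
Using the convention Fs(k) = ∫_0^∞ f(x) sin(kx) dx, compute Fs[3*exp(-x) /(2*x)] 3*atan(k) /2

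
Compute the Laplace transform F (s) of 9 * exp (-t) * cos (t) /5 9 * (s + 1) / (5 * ( (s + 1) ^2 + 1) ) 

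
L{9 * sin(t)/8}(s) 9/(8 * (s^2 + 1))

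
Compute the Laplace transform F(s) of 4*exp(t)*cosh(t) 4*(s - 1) /(s*(s - 2) ) 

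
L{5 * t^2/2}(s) 5/s^3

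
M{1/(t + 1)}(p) pi*csc(pi*p)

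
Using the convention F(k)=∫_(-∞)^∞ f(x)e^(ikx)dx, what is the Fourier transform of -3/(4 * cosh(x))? -3 * pi/(4 * cosh(pi * k/2))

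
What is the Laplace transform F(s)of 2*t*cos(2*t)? 2*(s^2-4)/(s^2+4)^2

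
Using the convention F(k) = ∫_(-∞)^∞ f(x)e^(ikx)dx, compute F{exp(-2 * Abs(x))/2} 2/(k^2 + 4)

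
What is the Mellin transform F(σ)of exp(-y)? gamma(σ)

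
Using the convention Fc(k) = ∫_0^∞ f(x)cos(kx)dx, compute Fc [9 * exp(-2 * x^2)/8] 9 * sqrt(2) * sqrt(pi) * exp(-k^2/8)/32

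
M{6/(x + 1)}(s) 6*pi*csc(pi*s)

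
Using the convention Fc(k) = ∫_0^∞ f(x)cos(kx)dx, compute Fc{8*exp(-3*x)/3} 8/(k^2 + 9)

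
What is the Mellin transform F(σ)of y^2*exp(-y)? gamma(σ + 2)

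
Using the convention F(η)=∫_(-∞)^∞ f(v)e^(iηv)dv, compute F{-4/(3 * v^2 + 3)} -4 * pi * exp(-Abs(η))/3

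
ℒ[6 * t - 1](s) 6/s^2 - 1/s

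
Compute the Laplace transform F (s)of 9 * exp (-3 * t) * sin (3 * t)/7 27/ (7 * ( (s + 3)^2 + 9))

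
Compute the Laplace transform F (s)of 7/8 7/ (8*s)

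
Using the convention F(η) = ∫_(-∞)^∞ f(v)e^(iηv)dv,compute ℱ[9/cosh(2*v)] 9*pi/(2*cosh(pi*η/4))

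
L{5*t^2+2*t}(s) 10/s^3+2/s^2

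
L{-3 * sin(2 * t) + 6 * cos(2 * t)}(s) 6 * s/(s^2 + 4) - 6/(s^2 + 4)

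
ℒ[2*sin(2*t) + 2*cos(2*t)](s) 2*s/(s^2 + 4) + 4/(s^2 + 4)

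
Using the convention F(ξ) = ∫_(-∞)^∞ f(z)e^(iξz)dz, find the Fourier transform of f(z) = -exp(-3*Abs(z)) -6/(ξ^2 + 9)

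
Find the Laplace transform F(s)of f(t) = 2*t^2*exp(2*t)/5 4/(5*(s - 2)^3)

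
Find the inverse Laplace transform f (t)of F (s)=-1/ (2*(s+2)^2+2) -exp (-2*t)*sin (t)/2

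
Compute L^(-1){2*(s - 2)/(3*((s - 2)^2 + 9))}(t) 2*exp(2*t)*cos(3*t)/3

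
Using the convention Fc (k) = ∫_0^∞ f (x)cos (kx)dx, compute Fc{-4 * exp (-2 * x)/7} -8/ (7 * k^2 + 28)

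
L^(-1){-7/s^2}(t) -7 * t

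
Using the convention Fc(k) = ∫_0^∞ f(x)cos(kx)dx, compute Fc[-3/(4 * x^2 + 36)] -pi * exp(-3 * k)/8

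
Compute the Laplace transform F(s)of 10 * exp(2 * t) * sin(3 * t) 30/((s - 2)^2 + 9)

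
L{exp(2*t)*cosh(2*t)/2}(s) (s - 2)/(2*s*(s - 4))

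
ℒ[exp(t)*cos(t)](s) (s - 1)/((s - 1)^2 + 1)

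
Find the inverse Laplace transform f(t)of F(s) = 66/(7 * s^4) 11 * t^3/7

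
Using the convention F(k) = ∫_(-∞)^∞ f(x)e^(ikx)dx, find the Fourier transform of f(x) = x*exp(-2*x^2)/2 sqrt(2)*I*sqrt(pi)*k*exp(-k^2/8)/16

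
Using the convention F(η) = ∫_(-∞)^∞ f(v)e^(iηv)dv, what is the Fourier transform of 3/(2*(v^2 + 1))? 3*pi*exp(-Abs(η))/2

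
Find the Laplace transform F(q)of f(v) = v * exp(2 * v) (q - 2)^(-2)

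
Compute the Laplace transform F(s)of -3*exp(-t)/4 -3/(4*s + 4)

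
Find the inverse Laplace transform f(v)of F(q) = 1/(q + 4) exp(-4*v)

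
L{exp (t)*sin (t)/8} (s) 1/ (8*( (s - 1)^2 + 1))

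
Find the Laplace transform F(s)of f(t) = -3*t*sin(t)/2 -3*s/(s^2 + 1)^2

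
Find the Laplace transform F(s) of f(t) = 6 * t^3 36/s^4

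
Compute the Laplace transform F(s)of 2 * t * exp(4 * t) 2/(s - 4)^2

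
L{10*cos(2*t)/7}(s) 10*s/(7*(s^2 + 4))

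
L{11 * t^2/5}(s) 22/(5 * s^3)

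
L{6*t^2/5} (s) 12/ (5*s^3)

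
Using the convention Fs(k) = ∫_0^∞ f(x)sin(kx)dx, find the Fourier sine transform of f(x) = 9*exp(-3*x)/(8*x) 9*atan(k/3)/8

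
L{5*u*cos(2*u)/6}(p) 5*(p^2 - 4)/(6*(p^2 + 4)^2)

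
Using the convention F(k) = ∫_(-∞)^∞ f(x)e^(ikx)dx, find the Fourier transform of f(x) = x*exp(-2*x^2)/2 sqrt(2)*I*sqrt(pi)*k*exp(-k^2/8)/16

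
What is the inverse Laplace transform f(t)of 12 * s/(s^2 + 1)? 12 * cos(t)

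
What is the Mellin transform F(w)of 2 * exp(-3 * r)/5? 2 * gamma(w)/(5 * 3^w)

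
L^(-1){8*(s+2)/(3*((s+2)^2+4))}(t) 8*exp(-2*t)*cos(2*t)/3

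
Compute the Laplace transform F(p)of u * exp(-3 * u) (p + 3)^(-2)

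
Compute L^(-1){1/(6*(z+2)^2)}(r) r*exp(-2*r)/6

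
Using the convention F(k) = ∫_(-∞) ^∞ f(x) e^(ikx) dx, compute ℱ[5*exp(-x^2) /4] 5*sqrt(pi)*exp(-k^2/4) /4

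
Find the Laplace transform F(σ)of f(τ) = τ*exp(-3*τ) (σ + 3)^(-2)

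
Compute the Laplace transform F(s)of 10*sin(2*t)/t 10*atan(2/s)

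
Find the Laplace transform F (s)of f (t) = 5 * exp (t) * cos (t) 5 * (s - 1)/ ( (s - 1)^2 + 1)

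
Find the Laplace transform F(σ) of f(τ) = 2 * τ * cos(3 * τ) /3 2 * (σ^2 - 9) /(3 * (σ^2+9) ^2) 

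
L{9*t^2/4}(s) 9/(2*s^3)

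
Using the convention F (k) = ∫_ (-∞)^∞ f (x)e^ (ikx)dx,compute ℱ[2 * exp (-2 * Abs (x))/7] 8/ (7 * (k^2+4))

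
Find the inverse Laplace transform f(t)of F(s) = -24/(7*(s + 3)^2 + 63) -8*exp(-3*t)*sin(3*t)/7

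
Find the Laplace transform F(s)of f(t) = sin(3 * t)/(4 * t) atan(3/s)/4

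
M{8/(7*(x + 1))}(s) 8*pi*csc(pi*s)/7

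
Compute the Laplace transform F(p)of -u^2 -2/p^3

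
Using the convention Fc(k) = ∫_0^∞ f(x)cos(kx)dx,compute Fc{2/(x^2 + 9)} pi*exp(-3*k)/3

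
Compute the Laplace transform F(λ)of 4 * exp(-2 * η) 4/(λ + 2)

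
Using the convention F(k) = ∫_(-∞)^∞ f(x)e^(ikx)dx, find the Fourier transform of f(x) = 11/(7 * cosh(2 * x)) 11 * pi/(14 * cosh(pi * k/4))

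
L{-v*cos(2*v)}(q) (4 - q^2)/(q^2 + 4)^2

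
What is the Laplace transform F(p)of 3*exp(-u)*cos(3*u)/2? 3*(p+1)/(2*((p+1)^2+9))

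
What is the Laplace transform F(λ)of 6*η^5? 720/λ^6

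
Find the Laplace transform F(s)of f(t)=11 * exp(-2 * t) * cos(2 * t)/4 11 * (s + 2)/(4 * ((s + 2)^2 + 4))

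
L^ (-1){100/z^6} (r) 5 * r^5/6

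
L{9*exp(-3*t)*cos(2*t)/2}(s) 9*(s+3)/(2*((s+3)^2+4))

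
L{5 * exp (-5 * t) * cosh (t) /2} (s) 5 * (s + 5) / (2 * ( (s + 5) ^2 - 1) ) 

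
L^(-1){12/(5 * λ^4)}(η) 2 * η^3/5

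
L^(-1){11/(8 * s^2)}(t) 11 * t/8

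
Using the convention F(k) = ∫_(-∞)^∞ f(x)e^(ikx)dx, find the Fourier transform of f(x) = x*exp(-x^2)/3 I*sqrt(pi)*k*exp(-k^2/4)/6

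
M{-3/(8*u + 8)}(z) -3*pi*csc(pi*z)/8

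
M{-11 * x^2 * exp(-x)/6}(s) -11 * gamma(s+2)/6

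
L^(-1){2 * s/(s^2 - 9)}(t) 2 * cosh(3 * t)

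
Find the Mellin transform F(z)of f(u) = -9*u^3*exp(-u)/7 -9*gamma(z + 3)/7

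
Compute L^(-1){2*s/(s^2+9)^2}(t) t*sin(3*t)/3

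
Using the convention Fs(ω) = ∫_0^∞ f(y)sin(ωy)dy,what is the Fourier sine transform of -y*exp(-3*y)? -6*ω/(ω^2 + 9)^2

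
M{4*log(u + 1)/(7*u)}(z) -4*pi*csc(pi*z)/(7*z - 7)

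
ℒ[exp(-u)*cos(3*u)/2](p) (p + 1)/(2*((p + 1)^2 + 9))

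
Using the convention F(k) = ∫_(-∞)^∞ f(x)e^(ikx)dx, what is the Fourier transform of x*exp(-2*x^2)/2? sqrt(2)*I*sqrt(pi)*k*exp(-k^2/8)/16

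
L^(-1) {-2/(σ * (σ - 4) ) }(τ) -exp(2 * τ) * sinh(2 * τ) 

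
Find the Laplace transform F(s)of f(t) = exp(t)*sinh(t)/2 1/(2*s*(s - 2))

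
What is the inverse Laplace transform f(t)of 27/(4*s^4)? 9*t^3/8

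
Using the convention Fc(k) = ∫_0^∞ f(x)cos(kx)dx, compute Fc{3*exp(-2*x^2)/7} 3*sqrt(2)*sqrt(pi)*exp(-k^2/8)/28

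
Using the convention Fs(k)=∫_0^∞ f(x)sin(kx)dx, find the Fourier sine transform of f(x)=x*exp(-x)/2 k/(k^2 + 1)^2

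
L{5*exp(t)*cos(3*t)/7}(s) 5*(s - 1)/(7*((s - 1)^2 + 9))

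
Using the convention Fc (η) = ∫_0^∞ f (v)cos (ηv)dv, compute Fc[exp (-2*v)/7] 2/ (7*(η^2 + 4))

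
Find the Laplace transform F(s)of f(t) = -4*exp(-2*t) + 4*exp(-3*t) 4/(s + 3) - 4/(s + 2)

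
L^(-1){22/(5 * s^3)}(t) 11 * t^2/5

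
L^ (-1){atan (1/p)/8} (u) sin (u)/ (8*u)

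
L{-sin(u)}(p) -1/(p^2 + 1)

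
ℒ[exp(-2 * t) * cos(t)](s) (s + 2)/((s + 2)^2 + 1)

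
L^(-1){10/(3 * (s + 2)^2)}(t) 10 * t * exp(-2 * t)/3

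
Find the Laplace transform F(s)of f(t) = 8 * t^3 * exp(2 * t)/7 48/(7 * (s - 2)^4)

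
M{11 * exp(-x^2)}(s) 11 * gamma(s/2)/2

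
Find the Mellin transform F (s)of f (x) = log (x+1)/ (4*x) -pi*csc (pi*s)/ (4*s - 4)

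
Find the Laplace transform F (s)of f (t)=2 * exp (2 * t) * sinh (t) 2/ ( (s - 2)^2 - 1)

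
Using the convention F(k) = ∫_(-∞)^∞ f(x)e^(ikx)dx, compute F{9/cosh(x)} 9*pi/cosh(pi*k/2)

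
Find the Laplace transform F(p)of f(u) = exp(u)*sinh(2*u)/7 2/(7*((p - 1)^2 - 4))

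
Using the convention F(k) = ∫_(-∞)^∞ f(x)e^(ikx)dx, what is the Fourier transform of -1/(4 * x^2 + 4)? -pi * exp(-Abs(k))/4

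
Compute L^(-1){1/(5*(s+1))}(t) exp(-t)/5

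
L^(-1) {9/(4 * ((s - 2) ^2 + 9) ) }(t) 3 * exp(2 * t) * sin(3 * t) /4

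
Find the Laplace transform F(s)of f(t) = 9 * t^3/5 54/(5 * s^4)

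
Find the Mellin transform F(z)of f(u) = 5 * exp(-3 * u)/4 5 * gamma(z)/(4 * 3^z)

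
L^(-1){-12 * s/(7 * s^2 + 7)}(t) -12 * cos(t)/7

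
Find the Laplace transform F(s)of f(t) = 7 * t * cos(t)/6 7 * (s^2-1)/(6 * (s^2+1)^2)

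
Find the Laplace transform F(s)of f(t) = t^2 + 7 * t 7/s^2 + 2/s^3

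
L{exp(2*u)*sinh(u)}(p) 1/((p - 2)^2-1)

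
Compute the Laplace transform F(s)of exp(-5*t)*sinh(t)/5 1/(5*((s + 5)^2 - 1))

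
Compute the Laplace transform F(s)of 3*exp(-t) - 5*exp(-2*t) 3/(s + 1) - 5/(s + 2)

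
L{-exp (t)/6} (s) -1/ (6*s - 6)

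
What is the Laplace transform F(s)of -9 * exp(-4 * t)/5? -9/(5 * s + 20)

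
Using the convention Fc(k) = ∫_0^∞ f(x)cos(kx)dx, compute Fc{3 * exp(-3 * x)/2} 9/(2 * (k^2+9))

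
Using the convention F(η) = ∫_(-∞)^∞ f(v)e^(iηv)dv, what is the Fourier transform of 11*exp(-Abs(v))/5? 22/(5*(η^2+1))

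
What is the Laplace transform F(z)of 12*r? 12/z^2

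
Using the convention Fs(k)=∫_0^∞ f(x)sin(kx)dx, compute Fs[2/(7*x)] pi/7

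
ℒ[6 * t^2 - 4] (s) 12/s^3 - 4/s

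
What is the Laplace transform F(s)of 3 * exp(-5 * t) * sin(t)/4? 3/(4 * ((s + 5)^2 + 1))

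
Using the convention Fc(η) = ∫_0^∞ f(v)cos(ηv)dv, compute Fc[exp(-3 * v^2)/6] sqrt(3) * sqrt(pi) * exp(-η^2/12)/36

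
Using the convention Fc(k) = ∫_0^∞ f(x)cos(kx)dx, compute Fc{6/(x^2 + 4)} 3 * pi * exp(-2 * k)/2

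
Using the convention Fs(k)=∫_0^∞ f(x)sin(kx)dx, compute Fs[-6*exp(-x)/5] -6*k/(5*k^2 + 5)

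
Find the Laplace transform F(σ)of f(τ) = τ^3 6/σ^4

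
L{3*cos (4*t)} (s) 3*s/ (s^2+16)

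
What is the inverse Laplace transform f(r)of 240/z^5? 10 * r^4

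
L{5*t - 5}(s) 5/s^2-5/s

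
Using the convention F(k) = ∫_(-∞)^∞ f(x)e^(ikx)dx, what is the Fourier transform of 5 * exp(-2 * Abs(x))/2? 10/(k^2+4)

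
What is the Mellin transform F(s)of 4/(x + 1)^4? 2 * gamma(s) * gamma(4 - s)/3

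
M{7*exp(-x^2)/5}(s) 7*gamma(s/2)/10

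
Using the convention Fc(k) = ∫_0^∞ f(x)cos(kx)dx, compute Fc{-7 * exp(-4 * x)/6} -14/(3 * k^2 + 48)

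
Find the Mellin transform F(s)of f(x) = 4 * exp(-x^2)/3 2 * gamma(s/2)/3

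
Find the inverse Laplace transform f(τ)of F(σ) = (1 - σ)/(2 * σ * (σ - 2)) -exp(τ) * cosh(τ)/2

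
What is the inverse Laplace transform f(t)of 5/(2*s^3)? 5*t^2/4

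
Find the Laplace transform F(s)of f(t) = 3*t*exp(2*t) 3/(s - 2)^2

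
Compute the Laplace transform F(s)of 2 2/s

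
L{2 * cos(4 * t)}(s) 2 * s/(s^2+16)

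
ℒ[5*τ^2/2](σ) 5/σ^3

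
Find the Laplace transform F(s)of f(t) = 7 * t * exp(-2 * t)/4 7/(4 * (s + 2)^2)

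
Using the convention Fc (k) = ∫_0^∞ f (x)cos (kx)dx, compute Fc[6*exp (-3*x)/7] 18/ (7*(k^2 + 9))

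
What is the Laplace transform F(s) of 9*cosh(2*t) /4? 9*s/(4*(s^2 - 4) ) 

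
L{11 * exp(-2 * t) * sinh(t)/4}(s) 11/(4 * ((s + 2)^2 - 1))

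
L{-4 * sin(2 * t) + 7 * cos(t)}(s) 7 * s/(s^2 + 1) - 8/(s^2 + 4)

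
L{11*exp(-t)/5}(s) 11/(5*(s + 1))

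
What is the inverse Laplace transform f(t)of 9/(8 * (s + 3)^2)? 9 * t * exp(-3 * t)/8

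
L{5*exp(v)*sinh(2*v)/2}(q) 5/((q - 1)^2 - 4)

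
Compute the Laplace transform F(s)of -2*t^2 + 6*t 6/s^2-4/s^3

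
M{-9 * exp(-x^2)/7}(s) -9 * gamma(s/2)/14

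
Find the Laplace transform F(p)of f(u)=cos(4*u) p/(p^2 + 16)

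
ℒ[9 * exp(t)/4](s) 9/(4 * (s - 1))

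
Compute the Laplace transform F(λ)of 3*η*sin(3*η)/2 9*λ/(λ^2 + 9)^2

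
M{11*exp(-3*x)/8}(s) 11*gamma(s)/(8*3^s)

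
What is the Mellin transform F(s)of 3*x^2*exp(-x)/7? 3*gamma(s + 2)/7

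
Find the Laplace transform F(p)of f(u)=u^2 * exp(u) 2/(p - 1)^3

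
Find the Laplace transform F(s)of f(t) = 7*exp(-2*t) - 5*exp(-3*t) 7/(s + 2) - 5/(s + 3)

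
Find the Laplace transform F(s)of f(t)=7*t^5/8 105/s^6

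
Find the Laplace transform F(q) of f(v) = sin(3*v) 3/(q^2+9) 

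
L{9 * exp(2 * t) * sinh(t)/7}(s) 9/(7 * ((s - 2)^2 - 1))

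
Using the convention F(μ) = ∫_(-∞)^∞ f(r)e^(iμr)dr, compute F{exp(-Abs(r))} 2/(μ^2 + 1)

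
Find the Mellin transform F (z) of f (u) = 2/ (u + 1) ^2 -2*pi*(z - 1) /sin (pi*z) 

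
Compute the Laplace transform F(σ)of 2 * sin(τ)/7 2/(7 * (σ^2 + 1))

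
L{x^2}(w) 2/w^3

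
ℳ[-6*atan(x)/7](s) 3*pi*sec(pi*s/2)/(7*s)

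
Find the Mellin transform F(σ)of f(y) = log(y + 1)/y -pi * csc(pi * σ)/(σ - 1)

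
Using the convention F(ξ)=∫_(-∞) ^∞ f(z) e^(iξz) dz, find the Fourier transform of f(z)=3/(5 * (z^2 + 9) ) pi * exp(-3 * Abs(ξ) ) /5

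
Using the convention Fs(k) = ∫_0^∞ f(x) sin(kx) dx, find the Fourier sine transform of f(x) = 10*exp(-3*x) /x 10*atan(k/3) 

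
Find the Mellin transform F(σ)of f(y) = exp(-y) gamma(σ)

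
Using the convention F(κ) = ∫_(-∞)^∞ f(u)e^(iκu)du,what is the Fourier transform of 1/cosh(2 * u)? pi/(2 * cosh(pi * κ/4))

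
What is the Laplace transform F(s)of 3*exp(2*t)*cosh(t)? 3*(s - 2)/((s - 2)^2 - 1)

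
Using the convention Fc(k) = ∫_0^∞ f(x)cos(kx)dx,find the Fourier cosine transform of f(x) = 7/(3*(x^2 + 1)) 7*pi*exp(-k)/6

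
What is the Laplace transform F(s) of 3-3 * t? 3/s - 3/s^2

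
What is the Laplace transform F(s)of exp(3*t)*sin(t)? 1/((s - 3)^2 + 1)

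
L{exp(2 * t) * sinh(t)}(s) 1/((s - 2)^2 - 1)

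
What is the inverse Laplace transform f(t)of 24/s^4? 4*t^3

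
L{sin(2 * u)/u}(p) atan(2/p)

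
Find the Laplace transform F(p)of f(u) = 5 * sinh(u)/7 5/(7 * (p^2 - 1))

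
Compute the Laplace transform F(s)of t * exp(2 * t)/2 1/(2 * (s - 2)^2)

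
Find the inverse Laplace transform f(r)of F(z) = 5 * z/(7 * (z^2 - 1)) 5 * cosh(r)/7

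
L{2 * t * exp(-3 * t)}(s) 2/(s + 3)^2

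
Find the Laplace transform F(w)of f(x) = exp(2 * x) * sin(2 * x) 2/((w - 2)^2 + 4)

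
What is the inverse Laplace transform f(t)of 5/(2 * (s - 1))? 5 * exp(t)/2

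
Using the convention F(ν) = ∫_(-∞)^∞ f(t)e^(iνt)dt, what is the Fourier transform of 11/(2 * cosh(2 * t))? 11 * pi/(4 * cosh(pi * ν/4))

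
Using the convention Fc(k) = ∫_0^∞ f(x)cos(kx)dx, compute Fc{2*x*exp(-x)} 2*(1 - k^2)/(k^2+1)^2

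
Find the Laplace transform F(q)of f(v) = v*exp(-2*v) (q + 2)^(-2)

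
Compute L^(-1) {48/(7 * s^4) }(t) 8 * t^3/7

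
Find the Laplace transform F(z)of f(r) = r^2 2/z^3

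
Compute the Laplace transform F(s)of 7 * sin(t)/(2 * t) 7 * atan(1/s)/2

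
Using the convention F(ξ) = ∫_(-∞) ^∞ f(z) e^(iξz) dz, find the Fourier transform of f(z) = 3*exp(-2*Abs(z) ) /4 3/(ξ^2 + 4) 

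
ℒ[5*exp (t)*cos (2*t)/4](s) 5*(s - 1)/ (4*( (s - 1)^2 + 4))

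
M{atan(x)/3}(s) -pi*sec(pi*s/2)/(6*s)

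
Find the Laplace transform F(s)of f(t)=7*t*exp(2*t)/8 7/(8*(s - 2)^2)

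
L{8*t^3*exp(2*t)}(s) 48/(s - 2)^4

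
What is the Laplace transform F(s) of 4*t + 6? 6/s + 4/s^2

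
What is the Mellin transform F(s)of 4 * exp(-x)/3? 4 * gamma(s)/3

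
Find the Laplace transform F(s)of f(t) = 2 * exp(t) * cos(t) 2 * (s - 1)/((s - 1)^2 + 1)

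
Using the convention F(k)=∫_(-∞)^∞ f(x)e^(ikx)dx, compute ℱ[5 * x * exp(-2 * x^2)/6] 5 * sqrt(2) * I * sqrt(pi) * k * exp(-k^2/8)/48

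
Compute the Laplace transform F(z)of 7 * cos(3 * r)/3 7 * z/(3 * (z^2 + 9))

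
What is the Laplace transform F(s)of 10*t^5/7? 1200/(7*s^6)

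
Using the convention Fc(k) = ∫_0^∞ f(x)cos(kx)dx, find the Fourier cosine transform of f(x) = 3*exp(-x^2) 3*sqrt(pi)*exp(-k^2/4)/2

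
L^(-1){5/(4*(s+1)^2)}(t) 5*t*exp(-t)/4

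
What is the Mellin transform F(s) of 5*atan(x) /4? -5*pi*sec(pi*s/2) /(8*s) 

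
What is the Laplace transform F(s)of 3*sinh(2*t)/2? 3/(s^2 - 4)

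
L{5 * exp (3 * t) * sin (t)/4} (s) 5/ (4 * ( (s - 3)^2 + 1))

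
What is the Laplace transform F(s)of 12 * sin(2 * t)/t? 12 * atan(2/s)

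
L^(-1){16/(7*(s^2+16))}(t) 4*sin(4*t)/7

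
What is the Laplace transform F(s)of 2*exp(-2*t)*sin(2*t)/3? 4/(3*((s + 2)^2 + 4))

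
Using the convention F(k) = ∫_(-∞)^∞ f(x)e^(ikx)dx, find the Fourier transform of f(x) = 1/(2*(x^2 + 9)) pi*exp(-3*Abs(k))/6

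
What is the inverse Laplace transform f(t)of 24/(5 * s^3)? 12 * t^2/5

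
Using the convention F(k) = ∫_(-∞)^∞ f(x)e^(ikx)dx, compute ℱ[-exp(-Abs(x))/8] -1/(4*k^2 + 4)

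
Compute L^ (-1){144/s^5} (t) 6 * t^4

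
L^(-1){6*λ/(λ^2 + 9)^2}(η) η*sin(3*η)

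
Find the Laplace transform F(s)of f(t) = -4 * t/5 -4/(5 * s^2)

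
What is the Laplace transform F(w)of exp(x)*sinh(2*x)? 2/((w - 1)^2-4)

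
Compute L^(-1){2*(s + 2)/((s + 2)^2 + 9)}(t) 2*exp(-2*t)*cos(3*t)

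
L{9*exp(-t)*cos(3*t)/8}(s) 9*(s+1)/(8*((s+1)^2+9))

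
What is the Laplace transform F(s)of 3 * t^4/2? 36/s^5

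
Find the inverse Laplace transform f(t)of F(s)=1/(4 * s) 1/4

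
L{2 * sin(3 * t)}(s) 6/(s^2+9)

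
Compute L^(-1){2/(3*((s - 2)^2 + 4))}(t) exp(2*t)*sin(2*t)/3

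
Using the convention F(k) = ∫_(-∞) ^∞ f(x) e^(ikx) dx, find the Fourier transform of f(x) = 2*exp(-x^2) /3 2*sqrt(pi)*exp(-k^2/4) /3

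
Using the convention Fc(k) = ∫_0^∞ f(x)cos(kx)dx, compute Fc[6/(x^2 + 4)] 3*pi*exp(-2*k)/2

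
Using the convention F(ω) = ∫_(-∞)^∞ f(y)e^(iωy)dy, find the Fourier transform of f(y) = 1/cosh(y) pi/cosh(pi*ω/2)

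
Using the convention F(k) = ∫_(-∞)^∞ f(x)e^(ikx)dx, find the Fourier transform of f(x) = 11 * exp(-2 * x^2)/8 11 * sqrt(2) * sqrt(pi) * exp(-k^2/8)/16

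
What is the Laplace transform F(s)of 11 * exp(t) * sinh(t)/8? 11/(8 * s * (s - 2))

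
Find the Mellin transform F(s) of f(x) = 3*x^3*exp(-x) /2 3*gamma(s + 3) /2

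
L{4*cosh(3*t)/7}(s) 4*s/(7*(s^2 - 9))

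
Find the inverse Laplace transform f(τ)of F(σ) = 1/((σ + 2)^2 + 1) exp(-2*τ)*sin(τ)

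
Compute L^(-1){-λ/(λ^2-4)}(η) -cosh(2 * η)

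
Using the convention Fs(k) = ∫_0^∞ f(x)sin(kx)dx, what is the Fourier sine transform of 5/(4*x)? 5*pi/8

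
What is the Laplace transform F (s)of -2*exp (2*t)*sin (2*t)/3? -4/ (3*(s - 2)^2 + 12)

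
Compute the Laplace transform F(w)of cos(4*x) w/(w^2+16)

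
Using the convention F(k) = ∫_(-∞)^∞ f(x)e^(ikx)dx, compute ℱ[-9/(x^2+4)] -9*pi*exp(-2*Abs(k))/2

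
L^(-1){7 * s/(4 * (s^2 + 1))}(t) 7 * cos(t)/4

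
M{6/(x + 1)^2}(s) -6*pi*(s - 1)/sin(pi*s)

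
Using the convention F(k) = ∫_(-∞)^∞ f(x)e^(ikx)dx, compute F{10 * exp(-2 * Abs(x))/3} 40/(3 * (k^2 + 4))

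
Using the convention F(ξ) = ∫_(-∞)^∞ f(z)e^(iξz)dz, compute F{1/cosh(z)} pi/cosh(pi*ξ/2)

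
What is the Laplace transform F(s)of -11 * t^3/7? -66/(7 * s^4)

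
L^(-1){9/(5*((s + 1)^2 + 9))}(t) 3*exp(-t)*sin(3*t)/5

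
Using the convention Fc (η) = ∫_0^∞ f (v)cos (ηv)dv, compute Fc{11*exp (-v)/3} 11/ (3*(η^2+1))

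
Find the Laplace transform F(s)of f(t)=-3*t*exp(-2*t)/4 -3/(4*(s + 2)^2)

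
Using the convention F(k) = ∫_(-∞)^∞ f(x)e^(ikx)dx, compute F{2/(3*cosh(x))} 2*pi/(3*cosh(pi*k/2))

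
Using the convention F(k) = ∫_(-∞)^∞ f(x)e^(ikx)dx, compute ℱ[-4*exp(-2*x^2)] -2*sqrt(2)*sqrt(pi)*exp(-k^2/8)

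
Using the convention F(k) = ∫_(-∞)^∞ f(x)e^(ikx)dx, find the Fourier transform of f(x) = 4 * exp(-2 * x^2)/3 2 * sqrt(2) * sqrt(pi) * exp(-k^2/8)/3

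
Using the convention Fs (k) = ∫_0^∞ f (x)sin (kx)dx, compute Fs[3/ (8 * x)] 3 * pi/16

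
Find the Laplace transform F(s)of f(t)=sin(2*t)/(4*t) atan(2/s)/4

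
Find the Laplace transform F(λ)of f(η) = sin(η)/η atan(1/λ)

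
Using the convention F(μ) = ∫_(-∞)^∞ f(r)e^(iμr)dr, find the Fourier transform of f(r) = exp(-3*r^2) sqrt(3)*sqrt(pi)*exp(-μ^2/12)/3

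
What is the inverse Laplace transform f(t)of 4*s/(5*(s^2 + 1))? 4*cos(t)/5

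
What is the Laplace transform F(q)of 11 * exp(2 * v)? 11/(q - 2)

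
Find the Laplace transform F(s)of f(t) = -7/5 -7/(5*s)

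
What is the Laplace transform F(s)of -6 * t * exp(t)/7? -6/(7 * (s - 1)^2)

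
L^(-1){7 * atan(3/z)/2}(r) 7 * sin(3 * r)/(2 * r)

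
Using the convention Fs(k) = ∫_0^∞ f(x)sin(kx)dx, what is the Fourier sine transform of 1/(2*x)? pi/4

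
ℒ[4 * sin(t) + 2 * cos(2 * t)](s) 4/(s^2 + 1) + 2 * s/(s^2 + 4)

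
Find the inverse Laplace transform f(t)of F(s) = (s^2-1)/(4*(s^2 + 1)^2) t*cos(t)/4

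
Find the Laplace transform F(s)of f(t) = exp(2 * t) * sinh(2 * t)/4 1/(2 * s * (s - 4))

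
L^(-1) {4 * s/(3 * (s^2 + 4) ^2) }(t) t * sin(2 * t) /3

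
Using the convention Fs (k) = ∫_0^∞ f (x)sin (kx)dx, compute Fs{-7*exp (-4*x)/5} -7*k/ (5*k^2 + 80)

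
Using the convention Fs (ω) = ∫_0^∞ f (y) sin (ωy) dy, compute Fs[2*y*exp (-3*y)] 12*ω/ (ω^2 + 9) ^2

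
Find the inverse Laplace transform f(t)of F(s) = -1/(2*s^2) -t/2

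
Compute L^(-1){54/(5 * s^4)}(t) 9 * t^3/5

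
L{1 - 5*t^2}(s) 1/s - 10/s^3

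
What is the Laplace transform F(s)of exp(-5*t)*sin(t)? 1/((s+5)^2+1)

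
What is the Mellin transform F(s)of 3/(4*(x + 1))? 3*pi*csc(pi*s)/4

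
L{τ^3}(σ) 6/σ^4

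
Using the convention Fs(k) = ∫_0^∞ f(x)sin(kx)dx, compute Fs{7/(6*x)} 7*pi/12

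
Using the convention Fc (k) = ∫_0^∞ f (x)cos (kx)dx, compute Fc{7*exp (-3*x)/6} 7/ (2*(k^2 + 9))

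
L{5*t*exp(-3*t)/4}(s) 5/(4*(s + 3)^2)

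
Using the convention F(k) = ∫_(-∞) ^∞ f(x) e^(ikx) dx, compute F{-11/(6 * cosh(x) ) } -11 * pi/(6 * cosh(pi * k/2) ) 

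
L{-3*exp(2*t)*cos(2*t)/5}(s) 3*(2 - s)/(5*((s - 2)^2 + 4))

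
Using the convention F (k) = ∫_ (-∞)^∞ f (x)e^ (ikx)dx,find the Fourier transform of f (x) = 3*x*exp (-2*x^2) 3*sqrt (2)*I*sqrt (pi)*k*exp (-k^2/8)/8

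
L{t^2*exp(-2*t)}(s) 2/(s + 2)^3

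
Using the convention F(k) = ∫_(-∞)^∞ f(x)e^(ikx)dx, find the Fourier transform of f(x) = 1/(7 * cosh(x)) pi/(7 * cosh(pi * k/2))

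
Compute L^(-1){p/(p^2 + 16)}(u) cos(4*u)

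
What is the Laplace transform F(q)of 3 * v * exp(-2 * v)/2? 3/(2 * (q + 2)^2)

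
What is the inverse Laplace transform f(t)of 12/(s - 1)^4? 2*t^3*exp(t)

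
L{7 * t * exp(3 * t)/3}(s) 7/(3 * (s - 3)^2)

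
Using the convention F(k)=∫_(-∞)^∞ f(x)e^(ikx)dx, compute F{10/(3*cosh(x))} 10*pi/(3*cosh(pi*k/2))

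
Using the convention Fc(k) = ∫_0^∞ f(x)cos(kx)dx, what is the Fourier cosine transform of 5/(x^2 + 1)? 5 * pi * exp(-k)/2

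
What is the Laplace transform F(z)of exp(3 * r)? 1/(z - 3)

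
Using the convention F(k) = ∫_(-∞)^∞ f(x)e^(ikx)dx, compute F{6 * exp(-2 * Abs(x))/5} 24/(5 * (k^2 + 4))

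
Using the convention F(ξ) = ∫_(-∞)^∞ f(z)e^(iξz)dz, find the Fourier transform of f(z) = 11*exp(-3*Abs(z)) 66/(ξ^2 + 9)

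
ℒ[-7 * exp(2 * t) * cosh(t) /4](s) 7 * (2 - s) /(4 * ((s - 2) ^2 - 1) ) 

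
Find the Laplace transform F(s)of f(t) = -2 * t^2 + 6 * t 6/s^2 - 4/s^3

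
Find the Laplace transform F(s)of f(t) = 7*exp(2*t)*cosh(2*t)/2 7*(s - 2)/(2*s*(s - 4))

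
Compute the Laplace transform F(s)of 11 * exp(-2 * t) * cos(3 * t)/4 11 * (s + 2)/(4 * ((s + 2)^2 + 9))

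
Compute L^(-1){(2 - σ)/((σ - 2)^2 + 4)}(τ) -exp(2 * τ) * cos(2 * τ)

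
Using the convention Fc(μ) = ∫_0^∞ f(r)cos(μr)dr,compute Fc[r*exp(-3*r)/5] (9 - μ^2)/(5*(μ^2 + 9)^2)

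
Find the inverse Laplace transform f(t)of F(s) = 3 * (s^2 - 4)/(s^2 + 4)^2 3 * t * cos(2 * t)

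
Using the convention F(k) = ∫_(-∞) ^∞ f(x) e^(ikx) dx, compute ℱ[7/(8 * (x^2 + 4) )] 7 * pi * exp(-2 * Abs(k) ) /16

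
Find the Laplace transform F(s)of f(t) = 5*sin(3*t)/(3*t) 5*atan(3/s)/3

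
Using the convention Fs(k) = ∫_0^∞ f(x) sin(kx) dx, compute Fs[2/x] pi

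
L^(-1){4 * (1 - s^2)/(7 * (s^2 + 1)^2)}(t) -4 * t * cos(t)/7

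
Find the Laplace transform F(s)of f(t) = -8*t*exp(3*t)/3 -8/(3*(s - 3)^2)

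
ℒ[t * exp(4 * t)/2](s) 1/(2 * (s - 4)^2)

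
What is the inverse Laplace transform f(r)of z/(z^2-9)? cosh(3*r)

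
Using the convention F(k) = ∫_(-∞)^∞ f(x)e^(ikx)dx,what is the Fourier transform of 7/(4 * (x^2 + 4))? 7 * pi * exp(-2 * Abs(k))/8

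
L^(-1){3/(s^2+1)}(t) 3 * sin(t)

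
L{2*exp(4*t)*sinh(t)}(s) 2/((s - 4)^2 - 1)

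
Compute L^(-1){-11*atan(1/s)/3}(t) -11*sin(t)/(3*t)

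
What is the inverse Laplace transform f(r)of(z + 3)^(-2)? r * exp(-3 * r)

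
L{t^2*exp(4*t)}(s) 2/(s - 4)^3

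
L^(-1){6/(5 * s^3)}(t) 3 * t^2/5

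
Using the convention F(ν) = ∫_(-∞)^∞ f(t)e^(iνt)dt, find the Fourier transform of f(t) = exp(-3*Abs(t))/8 3/(4*(ν^2+9))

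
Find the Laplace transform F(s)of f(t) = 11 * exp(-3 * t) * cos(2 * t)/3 11 * (s + 3)/(3 * ((s + 3)^2 + 4))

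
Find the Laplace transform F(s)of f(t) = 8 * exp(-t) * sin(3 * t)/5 24/(5 * ((s + 1)^2 + 9))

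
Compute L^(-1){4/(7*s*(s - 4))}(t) 2*exp(2*t)*sinh(2*t)/7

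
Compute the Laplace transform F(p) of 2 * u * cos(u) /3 2 * (p^2-1) /(3 * (p^2 + 1) ^2) 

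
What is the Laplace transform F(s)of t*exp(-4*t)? (s + 4)^(-2)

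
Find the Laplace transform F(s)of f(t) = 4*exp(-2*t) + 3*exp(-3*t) 3/(s + 3) + 4/(s + 2)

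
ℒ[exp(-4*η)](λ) 1/(λ + 4)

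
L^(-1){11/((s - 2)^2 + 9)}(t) 11*exp(2*t)*sin(3*t)/3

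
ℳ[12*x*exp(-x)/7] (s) 12*gamma(s+1)/7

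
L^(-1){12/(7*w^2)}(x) 12*x/7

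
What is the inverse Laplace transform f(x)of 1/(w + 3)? exp(-3*x)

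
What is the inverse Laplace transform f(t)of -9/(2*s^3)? -9*t^2/4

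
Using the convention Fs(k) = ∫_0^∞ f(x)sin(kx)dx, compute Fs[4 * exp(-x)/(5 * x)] 4 * atan(k)/5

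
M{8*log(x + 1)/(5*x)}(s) -8*pi*csc(pi*s)/(5*s - 5)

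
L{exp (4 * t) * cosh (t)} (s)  (s - 4)/ ( (s - 4)^2 - 1)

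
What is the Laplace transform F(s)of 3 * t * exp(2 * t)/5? 3/(5 * (s - 2)^2)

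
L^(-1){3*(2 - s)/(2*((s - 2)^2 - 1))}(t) -3*exp(2*t)*cosh(t)/2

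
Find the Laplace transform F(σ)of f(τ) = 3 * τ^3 18/σ^4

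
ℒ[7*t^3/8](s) 21/(4*s^4)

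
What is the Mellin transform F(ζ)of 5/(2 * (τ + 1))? 5 * pi * csc(pi * ζ)/2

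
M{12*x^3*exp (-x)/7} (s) 12*gamma (s + 3)/7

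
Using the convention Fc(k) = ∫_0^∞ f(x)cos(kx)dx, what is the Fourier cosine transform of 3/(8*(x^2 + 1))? 3*pi*exp(-k)/16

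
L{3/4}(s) 3/(4*s)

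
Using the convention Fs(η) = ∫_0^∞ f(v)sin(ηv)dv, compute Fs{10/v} 5*pi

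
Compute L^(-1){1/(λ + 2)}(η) exp(-2*η)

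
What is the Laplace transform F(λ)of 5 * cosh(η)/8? 5 * λ/(8 * (λ^2 - 1))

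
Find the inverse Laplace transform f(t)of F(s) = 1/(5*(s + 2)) exp(-2*t)/5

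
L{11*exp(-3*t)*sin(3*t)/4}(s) 33/(4*((s + 3)^2 + 9))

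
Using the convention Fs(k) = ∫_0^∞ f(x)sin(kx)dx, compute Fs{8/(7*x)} 4*pi/7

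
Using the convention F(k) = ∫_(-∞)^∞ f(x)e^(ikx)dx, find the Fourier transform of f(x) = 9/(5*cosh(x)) 9*pi/(5*cosh(pi*k/2))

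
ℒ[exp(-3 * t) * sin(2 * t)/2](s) 1/((s + 3)^2 + 4)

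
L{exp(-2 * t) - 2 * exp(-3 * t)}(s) 1/(s + 2) - 2/(s + 3)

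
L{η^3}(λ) 6/λ^4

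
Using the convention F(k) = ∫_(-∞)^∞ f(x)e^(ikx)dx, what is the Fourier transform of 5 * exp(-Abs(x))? 10/(k^2 + 1)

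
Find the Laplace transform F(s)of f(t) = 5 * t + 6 6/s + 5/s^2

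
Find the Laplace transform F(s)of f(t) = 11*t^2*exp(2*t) 22/(s - 2)^3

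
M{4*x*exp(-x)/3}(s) 4*gamma(s+1)/3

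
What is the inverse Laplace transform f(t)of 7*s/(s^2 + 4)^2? 7*t*sin(2*t)/4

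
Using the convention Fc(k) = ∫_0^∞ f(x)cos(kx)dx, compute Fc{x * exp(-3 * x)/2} (9 - k^2)/(2 * (k^2 + 9)^2)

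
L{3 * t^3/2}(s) 9/s^4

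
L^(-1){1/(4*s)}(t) 1/4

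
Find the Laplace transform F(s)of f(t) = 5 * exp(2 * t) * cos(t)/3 5 * (s - 2)/(3 * ((s - 2)^2 + 1))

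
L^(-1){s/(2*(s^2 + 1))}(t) cos(t)/2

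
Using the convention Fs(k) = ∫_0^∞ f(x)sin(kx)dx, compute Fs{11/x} 11*pi/2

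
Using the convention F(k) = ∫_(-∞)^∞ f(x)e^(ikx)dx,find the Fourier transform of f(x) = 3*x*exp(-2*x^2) 3*sqrt(2)*I*sqrt(pi)*k*exp(-k^2/8)/8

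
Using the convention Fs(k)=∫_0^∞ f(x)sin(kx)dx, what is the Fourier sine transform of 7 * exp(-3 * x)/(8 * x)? 7 * atan(k/3)/8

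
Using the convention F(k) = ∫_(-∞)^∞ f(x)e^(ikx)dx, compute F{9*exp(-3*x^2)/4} 3*sqrt(3)*sqrt(pi)*exp(-k^2/12)/4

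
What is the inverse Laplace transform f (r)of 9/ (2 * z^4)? 3 * r^3/4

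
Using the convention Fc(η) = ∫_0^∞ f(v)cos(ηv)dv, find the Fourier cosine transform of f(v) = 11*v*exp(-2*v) 11*(4 - η^2)/(η^2 + 4)^2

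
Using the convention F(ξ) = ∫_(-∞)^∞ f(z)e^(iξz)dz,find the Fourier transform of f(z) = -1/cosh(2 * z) -pi/(2 * cosh(pi * ξ/4))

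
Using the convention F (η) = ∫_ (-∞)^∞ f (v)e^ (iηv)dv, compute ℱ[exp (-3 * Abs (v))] 6/ (η^2 + 9)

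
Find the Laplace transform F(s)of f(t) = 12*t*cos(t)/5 12*(s^2 - 1)/(5*(s^2 + 1)^2)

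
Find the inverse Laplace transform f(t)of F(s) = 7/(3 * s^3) 7 * t^2/6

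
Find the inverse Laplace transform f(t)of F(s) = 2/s 2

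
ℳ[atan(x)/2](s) -pi * sec(pi * s/2)/(4 * s)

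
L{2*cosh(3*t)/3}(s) 2*s/(3*(s^2 - 9))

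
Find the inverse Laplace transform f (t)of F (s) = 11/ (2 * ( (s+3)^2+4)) 11 * exp (-3 * t) * sin (2 * t)/4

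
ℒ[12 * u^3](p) 72/p^4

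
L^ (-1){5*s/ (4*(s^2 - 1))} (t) 5*cosh (t)/4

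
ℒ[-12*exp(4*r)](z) -12/(z - 4)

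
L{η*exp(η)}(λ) (λ - 1)^(-2)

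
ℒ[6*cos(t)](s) 6*s/(s^2 + 1)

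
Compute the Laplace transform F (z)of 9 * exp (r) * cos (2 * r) 9 * (z - 1)/ ( (z - 1)^2 + 4)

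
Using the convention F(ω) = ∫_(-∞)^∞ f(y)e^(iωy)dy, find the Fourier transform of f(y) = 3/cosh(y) 3 * pi/cosh(pi * ω/2)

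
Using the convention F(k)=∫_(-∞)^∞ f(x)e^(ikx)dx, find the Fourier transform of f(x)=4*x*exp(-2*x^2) sqrt(2)*I*sqrt(pi)*k*exp(-k^2/8)/2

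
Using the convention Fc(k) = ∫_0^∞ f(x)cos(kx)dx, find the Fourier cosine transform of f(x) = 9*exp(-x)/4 9/(4*(k^2 + 1))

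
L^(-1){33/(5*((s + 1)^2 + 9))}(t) 11*exp(-t)*sin(3*t)/5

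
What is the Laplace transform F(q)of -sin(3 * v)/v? -atan(3/q)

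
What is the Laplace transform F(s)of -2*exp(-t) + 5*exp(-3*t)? 5/(s + 3) - 2/(s + 1)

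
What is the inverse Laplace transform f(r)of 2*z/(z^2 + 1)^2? r*sin(r)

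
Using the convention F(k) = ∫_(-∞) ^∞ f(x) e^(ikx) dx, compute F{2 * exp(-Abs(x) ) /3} 4/(3 * (k^2+1) ) 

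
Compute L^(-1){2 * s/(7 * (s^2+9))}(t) 2 * cos(3 * t)/7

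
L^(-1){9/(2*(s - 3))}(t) 9*exp(3*t)/2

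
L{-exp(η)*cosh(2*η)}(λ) (1 - λ)/((λ - 1)^2 - 4)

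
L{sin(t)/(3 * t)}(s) atan(1/s)/3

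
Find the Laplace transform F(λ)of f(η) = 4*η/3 4/(3*λ^2)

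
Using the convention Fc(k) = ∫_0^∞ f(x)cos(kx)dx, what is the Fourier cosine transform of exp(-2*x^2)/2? sqrt(2)*sqrt(pi)*exp(-k^2/8)/8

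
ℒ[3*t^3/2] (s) 9/s^4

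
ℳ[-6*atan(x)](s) 3*pi*sec(pi*s/2)/s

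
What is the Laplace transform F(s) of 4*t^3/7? 24/(7*s^4) 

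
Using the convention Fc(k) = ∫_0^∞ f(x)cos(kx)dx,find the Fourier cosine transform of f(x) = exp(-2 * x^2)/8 sqrt(2) * sqrt(pi) * exp(-k^2/8)/32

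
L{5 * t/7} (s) 5/ (7 * s^2) 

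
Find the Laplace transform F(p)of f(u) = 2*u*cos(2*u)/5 2*(p^2 - 4)/(5*(p^2+4)^2)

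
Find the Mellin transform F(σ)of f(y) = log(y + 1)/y -pi*csc(pi*σ)/(σ - 1)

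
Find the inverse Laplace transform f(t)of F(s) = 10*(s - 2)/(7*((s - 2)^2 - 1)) 10*exp(2*t)*cosh(t)/7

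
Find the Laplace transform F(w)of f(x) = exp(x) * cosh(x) (w - 1)/(w * (w - 2))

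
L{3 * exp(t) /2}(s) 3/(2 * (s - 1) ) 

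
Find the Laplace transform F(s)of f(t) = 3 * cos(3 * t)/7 3 * s/(7 * (s^2 + 9))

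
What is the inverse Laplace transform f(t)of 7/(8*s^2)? 7*t/8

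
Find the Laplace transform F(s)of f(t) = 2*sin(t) 2/(s^2 + 1)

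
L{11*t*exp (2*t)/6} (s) 11/ (6*(s - 2)^2)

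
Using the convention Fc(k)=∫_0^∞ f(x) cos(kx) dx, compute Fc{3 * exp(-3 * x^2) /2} sqrt(3) * sqrt(pi) * exp(-k^2/12) /4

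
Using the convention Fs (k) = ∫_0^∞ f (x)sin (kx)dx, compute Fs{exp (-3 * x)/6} k/ (6 * (k^2 + 9))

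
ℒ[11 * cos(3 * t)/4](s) 11 * s/(4 * (s^2 + 9))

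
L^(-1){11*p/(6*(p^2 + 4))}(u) 11*cos(2*u)/6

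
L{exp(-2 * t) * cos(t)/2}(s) (s + 2)/(2 * ((s + 2)^2 + 1))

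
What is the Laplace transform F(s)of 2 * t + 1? 1/s + 2/s^2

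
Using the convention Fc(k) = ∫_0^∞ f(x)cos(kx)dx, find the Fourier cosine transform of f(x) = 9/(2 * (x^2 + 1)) 9 * pi * exp(-k)/4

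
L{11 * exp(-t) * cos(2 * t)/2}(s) 11 * (s + 1)/(2 * ((s + 1)^2 + 4))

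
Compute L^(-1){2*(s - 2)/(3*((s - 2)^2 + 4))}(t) 2*exp(2*t)*cos(2*t)/3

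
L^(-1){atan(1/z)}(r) sin(r)/r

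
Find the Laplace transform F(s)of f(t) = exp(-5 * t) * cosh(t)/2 (s + 5)/(2 * ((s + 5)^2 - 1))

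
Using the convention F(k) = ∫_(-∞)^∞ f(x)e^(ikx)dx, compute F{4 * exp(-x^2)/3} 4 * sqrt(pi) * exp(-k^2/4)/3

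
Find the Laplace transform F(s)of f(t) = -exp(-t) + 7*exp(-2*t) 7/(s + 2) - 1/(s + 1)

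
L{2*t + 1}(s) 1/s + 2/s^2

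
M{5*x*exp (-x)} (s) 5*gamma (s + 1)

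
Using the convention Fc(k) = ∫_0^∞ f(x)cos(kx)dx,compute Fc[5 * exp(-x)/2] 5/(2 * (k^2 + 1))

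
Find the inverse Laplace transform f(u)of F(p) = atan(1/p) sin(u)/u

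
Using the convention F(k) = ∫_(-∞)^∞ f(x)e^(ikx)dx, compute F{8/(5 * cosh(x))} 8 * pi/(5 * cosh(pi * k/2))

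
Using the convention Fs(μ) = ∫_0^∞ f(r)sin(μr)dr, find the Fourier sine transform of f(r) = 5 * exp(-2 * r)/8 5 * μ/(8 * (μ^2 + 4))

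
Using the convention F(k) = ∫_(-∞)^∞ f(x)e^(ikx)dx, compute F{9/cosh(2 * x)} 9 * pi/(2 * cosh(pi * k/4))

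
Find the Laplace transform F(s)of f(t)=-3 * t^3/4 -9/(2 * s^4)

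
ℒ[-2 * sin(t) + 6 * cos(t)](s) 6 * s/(s^2 + 1) - 2/(s^2 + 1)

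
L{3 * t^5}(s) 360/s^6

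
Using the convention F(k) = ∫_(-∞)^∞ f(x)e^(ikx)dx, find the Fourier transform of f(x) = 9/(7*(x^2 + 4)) 9*pi*exp(-2*Abs(k))/14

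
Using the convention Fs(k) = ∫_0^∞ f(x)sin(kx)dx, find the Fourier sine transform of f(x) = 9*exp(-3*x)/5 9*k/(5*(k^2 + 9))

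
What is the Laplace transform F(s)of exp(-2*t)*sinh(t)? 1/((s + 2)^2 - 1)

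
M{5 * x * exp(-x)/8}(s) 5 * gamma(s + 1)/8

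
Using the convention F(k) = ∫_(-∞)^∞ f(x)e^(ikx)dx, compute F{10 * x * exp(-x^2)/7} 5 * I * sqrt(pi) * k * exp(-k^2/4)/7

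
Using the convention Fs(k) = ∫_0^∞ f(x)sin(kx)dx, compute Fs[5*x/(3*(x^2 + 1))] 5*pi*exp(-k)/6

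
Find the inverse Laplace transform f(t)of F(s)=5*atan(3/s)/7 5*sin(3*t)/(7*t)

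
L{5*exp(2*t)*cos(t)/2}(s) 5*(s - 2)/(2*((s - 2)^2 + 1))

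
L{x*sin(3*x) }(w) 6*w/(w^2 + 9) ^2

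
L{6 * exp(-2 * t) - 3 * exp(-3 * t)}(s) 6/(s + 2) - 3/(s + 3)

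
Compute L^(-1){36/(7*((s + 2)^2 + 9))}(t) 12*exp(-2*t)*sin(3*t)/7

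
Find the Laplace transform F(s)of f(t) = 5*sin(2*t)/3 10/(3*(s^2 + 4))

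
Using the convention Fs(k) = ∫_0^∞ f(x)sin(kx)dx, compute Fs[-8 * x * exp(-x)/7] -16 * k/(7 * (k^2 + 1)^2)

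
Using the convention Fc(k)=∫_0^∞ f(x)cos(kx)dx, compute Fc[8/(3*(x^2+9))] 4*pi*exp(-3*k)/9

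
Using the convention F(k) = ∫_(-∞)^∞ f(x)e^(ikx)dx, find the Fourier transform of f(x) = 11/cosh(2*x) 11*pi/(2*cosh(pi*k/4))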